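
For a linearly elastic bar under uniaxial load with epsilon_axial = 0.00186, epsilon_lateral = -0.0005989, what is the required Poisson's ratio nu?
Model: a linearly elastic bar under uniaxial load, so epsilon_lateral = -nu·epsilon_axial.
Solve for nu: nu = -epsilon_lateral / epsilon_axial.
Substitute:
  nu = -(-0.0005989) / 0.00186
  nu = 0.322
Final answer: nu = 0.322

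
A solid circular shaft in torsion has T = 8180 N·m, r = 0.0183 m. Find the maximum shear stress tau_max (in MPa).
Model: a solid circular shaft in torsion, so tau_max = (2·T) / (π·r^3).
Substitute:
  tau_max = (2 × 8180) / (π × 0.0183^3)
  tau_max = 8.497 × 10⁸ Pa
Convert: tau_max = 8.497 × 10⁸ Pa = 849.7 MPa
Final answer: tau_max = 849.7 MPa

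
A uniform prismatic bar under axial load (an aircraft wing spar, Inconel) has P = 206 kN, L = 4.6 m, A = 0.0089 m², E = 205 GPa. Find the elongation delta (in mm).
Model: a uniform prismatic bar under axial load, so delta = (P·L) / (A·E).
Convert to SI units:
  P = 206 kN = 206000 N
  E = 205 GPa = 2.05 × 10¹¹ Pa
Substitute:
  delta = (206000 × 4.6) / (0.0089 × (2.05 × 10¹¹))
  delta = 0.0005194 m
Convert: delta = 0.0005194 m = 0.5194 mm
Final answer: delta = 0.5194 mm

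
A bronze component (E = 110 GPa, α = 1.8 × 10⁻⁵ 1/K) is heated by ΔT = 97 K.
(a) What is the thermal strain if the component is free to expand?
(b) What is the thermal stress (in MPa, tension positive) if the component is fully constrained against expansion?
(a) Free thermal strain ε_th = α·ΔT = (1.8 × 10⁻⁵) × 97 = 0.001746
(b) Fully constrained, the expansion is suppressed, so σ = -E·α·ΔT. Convert E = 110 GPa = 1.1 × 10¹¹ Pa.
  σ = -(1.1 × 10¹¹) × (1.8 × 10⁻⁵) × 97 = -1.921 × 10⁸ Pa = -192.1 MPa (compressive)
Final answer: (a) ε_th = 0.001746, (b) σ = -192.1 MPa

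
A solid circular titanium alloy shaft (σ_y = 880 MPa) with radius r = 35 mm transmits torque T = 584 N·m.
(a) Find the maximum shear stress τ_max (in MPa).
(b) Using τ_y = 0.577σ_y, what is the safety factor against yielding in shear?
(a) For a solid circular shaft, τ_max = T·r/J with J = π·r^4/2, i.e. τ_max = 2·T / (π·r^3). Convert r = 35 mm = 0.035 m.
  τ_max = (2 × 584) / (π × 0.035^3) = 8.671 × 10⁶ Pa = 8.671 MPa
(b) τ_y = 0.577 × 880 = 507.76 MPa
  SF = τ_y/τ_max = 507.76 / 8.671 = 58.56
Final answer: (a) τ_max = 8.671 MPa, (b) SF = 58.56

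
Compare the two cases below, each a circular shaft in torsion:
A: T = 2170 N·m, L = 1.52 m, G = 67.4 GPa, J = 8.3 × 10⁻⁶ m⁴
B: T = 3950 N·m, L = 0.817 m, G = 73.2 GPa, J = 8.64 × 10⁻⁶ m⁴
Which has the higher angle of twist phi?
Model: a circular shaft in torsion, so phi = (T·L) / (G·J) (SI units).
  A: phi = (2170 × 1.52) / ((6.74 × 10¹⁰) × (8.3 × 10⁻⁶)) = 0.005896 rad = 0.3378°
  B: phi = (3950 × 0.817) / ((7.32 × 10¹⁰) × (8.64 × 10⁻⁶)) = 0.005103 rad = 0.2924°
0.3378° > 0.2924°, so A is larger.
Final answer: A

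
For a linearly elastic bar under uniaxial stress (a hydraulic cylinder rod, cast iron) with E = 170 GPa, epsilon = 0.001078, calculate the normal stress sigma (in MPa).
Model: a linearly elastic bar under uniaxial stress, so epsilon = sigma / E.
Solve for sigma: sigma = epsilon·E.
Convert to SI units:
  E = 170 GPa = 1.7 × 10¹¹ Pa
Substitute:
  sigma = 0.001078 × (1.7 × 10¹¹)
  sigma = 1.833 × 10⁸ Pa
Convert: sigma = 1.833 × 10⁸ Pa = 183.3 MPa
Final answer: sigma = 183.3 MPa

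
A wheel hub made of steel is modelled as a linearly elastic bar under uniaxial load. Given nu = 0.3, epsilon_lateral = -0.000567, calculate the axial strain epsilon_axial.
Model: a linearly elastic bar under uniaxial load, so epsilon_lateral = -nu·epsilon_axial.
Solve for epsilon_axial: epsilon_axial = -epsilon_lateral / nu.
Substitute:
  epsilon_axial = -(-0.000567) / 0.3
  epsilon_axial = 0.00189
Final answer: epsilon_axial = 0.00189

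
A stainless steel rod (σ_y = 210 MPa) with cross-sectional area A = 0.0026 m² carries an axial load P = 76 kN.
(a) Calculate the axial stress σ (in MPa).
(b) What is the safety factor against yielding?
(a) Axial stress σ = P/A. Convert P = 76 kN = 76000 N.
  σ = 76000 / 0.0026 = 2.923 × 10⁷ Pa = 29.23 MPa
(b) Safety factor SF = σ_y/σ = 210 / 29.23 = 7.184
Final answer: (a) σ = 29.23 MPa, (b) SF = 7.184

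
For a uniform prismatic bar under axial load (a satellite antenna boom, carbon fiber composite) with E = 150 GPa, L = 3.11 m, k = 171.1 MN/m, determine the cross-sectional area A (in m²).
Model: a uniform prismatic bar under axial load, so k = (A·E) / L.
Solve for A: A = (k·L) / E.
Convert to SI units:
  E = 150 GPa = 1.5 × 10¹¹ Pa
  k = 171.1 MN/m = 1.711 × 10⁸ N/m
Substitute:
  A = ((1.711 × 10⁸) × 3.11) / (1.5 × 10¹¹)
  A = 0.003547 m²
Final answer: A = 0.003547 m²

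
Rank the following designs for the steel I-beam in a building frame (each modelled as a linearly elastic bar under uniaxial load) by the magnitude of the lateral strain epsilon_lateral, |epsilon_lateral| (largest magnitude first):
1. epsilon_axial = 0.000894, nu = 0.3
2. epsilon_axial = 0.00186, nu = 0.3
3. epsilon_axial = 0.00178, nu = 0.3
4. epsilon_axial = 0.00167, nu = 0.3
Model: a linearly elastic bar under uniaxial load, so epsilon_lateral = -nu·epsilon_axial (SI units).
  Case 1: epsilon_lateral = -(0.3 × 0.000894) = -0.0002682
  Case 2: epsilon_lateral = -(0.3 × 0.00186) = -0.000558
  Case 3: epsilon_lateral = -(0.3 × 0.00178) = -0.000534
  Case 4: epsilon_lateral = -(0.3 × 0.00167) = -0.000501
Ordering by |epsilon_lateral|: 0.000558 (case 2) > 0.000534 (case 3) > 0.000501 (case 4) > 0.0002682 (case 1)
Final answer: 2, 3, 4, 1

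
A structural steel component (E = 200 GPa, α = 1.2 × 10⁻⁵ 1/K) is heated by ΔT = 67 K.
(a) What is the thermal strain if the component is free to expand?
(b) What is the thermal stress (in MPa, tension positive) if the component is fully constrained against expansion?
(a) Free thermal strain ε_th = α·ΔT = (1.2 × 10⁻⁵) × 67 = 0.000804
(b) Fully constrained, the expansion is suppressed, so σ = -E·α·ΔT. Convert E = 200 GPa = 2 × 10¹¹ Pa.
  σ = -(2 × 10¹¹) × (1.2 × 10⁻⁵) × 67 = -1.608 × 10⁸ Pa = -160.8 MPa (compressive)
Final answer: (a) ε_th = 0.000804, (b) σ = -160.8 MPa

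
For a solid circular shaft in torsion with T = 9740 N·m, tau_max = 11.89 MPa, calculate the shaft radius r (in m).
Model: a solid circular shaft in torsion, so tau_max = (2·T) / (π·r^3).
Solve for r: r = ((2·T) / (π·tau_max))^(1/3).
Convert to SI units:
  tau_max = 11.89 MPa = 1.189 × 10⁷ Pa
Substitute:
  r = ((2 × 9740) / (π × (1.189 × 10⁷)))^(1/3)
  r = 0.08049 m
Final answer: r = 0.08049 m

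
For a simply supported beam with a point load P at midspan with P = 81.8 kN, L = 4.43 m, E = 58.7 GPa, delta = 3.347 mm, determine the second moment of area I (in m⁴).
Model: a simply supported beam with a point load P at midspan, so delta = (P·L^3) / (48·E·I).
Solve for I: I = (P·L^3) / (48·delta·E).
Convert to SI units:
  P = 81.8 kN = 81800 N
  E = 58.7 GPa = 5.87 × 10¹⁰ Pa
  delta = 3.347 mm = 0.003347 m
Substitute:
  I = (81800 × 4.43^3) / (48 × 0.003347 × (5.87 × 10¹⁰))
  I = 0.0007541 m⁴
Final answer: I = 0.0007541 m⁴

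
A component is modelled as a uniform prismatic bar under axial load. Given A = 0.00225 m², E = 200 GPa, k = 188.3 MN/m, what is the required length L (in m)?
Model: a uniform prismatic bar under axial load, so k = (A·E) / L.
Solve for L: L = (A·E) / k.
Convert to SI units:
  E = 200 GPa = 2 × 10¹¹ Pa
  k = 188.3 MN/m = 1.883 × 10⁸ N/m
Substitute:
  L = (0.00225 × (2 × 10¹¹)) / (1.883 × 10⁸)
  L = 2.39 m
Final answer: L = 2.39 m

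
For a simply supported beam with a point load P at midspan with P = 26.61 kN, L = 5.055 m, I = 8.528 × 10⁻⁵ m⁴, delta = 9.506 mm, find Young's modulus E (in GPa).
Model: a simply supported beam with a point load P at midspan, so delta = (P·L^3) / (48·E·I).
Solve for E: E = (P·L^3) / (48·delta·I).
Convert to SI units:
  P = 26.61 kN = 26610 N
  delta = 9.506 mm = 0.009506 m
Substitute:
  E = (26610 × 5.055^3) / (48 × 0.009506 × (8.528 × 10⁻⁵))
  E = 8.833 × 10¹⁰ Pa
Convert: E = 8.833 × 10¹⁰ Pa = 88.33 GPa
Final answer: E = 88.33 GPa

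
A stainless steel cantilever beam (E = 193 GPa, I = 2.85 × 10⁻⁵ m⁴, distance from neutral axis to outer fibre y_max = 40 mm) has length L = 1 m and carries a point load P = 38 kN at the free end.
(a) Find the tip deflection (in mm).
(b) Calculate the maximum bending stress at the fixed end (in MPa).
(a) Tip deflection of a cantilever with an end point load: δ = P·L^3 / (3·E·I). Convert P = 38 kN = 38000 N, E = 193 GPa = 1.93 × 10¹¹ Pa.
  δ = (38000 × 1^3) / (3 × (1.93 × 10¹¹) × (2.85 × 10⁻⁵)) = 0.002303 m = 2.303 mm
(b) Maximum bending moment at the fixed end: M = P·L = 38000 × 1 = 38000 N·m. Convert y_max = 40 mm = 0.04 m.
  σ = M·y_max / I = (38000 × 0.04) / (2.85 × 10⁻⁵) = 5.333 × 10⁷ Pa = 53.33 MPa
Final answer: (a) δ = 2.303 mm, (b) σ = 53.33 MPa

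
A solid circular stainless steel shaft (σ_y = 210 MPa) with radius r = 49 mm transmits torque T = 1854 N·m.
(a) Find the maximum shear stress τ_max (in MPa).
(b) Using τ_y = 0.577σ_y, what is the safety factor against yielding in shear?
(a) For a solid circular shaft, τ_max = T·r/J with J = π·r^4/2, i.e. τ_max = 2·T / (π·r^3). Convert r = 49 mm = 0.049 m.
  τ_max = (2 × 1854) / (π × 0.049^3) = 1.003 × 10⁷ Pa = 10.03 MPa
(b) τ_y = 0.577 × 210 = 121.17 MPa
  SF = τ_y/τ_max = 121.17 / 10.03 = 12.08
Final answer: (a) τ_max = 10.03 MPa, (b) SF = 12.08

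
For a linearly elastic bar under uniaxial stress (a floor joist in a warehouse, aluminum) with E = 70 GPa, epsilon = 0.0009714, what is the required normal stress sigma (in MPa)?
Model: a linearly elastic bar under uniaxial stress, so epsilon = sigma / E.
Solve for sigma: sigma = epsilon·E.
Convert to SI units:
  E = 70 GPa = 7 × 10¹⁰ Pa
Substitute:
  sigma = 0.0009714 × (7 × 10¹⁰)
  sigma = 6.8 × 10⁷ Pa
Convert: sigma = 6.8 × 10⁷ Pa = 68 MPa
Final answer: sigma = 68 MPa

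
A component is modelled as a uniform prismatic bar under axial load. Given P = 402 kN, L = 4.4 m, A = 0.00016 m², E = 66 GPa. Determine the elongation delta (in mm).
Model: a uniform prismatic bar under axial load, so delta = (P·L) / (A·E).
Convert to SI units:
  P = 402 kN = 402000 N
  E = 66 GPa = 6.6 × 10¹⁰ Pa
Substitute:
  delta = (402000 × 4.4) / (0.00016 × (6.6 × 10¹⁰))
  delta = 0.1675 m
Convert: delta = 0.1675 m = 167.5 mm
Final answer: delta = 167.5 mm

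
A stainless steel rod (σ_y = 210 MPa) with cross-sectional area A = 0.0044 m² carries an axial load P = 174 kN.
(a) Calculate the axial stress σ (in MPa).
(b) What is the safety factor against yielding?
(a) Axial stress σ = P/A. Convert P = 174 kN = 174000 N.
  σ = 174000 / 0.0044 = 3.955 × 10⁷ Pa = 39.55 MPa
(b) Safety factor SF = σ_y/σ = 210 / 39.55 = 5.31
Final answer: (a) σ = 39.55 MPa, (b) SF = 5.31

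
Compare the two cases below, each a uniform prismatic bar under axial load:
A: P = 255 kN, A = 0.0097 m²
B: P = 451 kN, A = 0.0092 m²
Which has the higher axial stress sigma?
Model: a uniform prismatic bar under axial load, so sigma = P / A (SI units).
  A: sigma = 255000 / 0.0097 = 2.629 × 10⁷ Pa = 26.29 MPa
  B: sigma = 451000 / 0.0092 = 4.902 × 10⁷ Pa = 49.02 MPa
49.02 MPa > 26.29 MPa, so B is larger.
Final answer: B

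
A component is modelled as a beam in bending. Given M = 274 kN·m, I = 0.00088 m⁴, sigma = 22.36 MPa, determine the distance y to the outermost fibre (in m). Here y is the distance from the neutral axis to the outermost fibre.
Model: a beam in bending, so sigma = (M·y) / I.
Solve for y: y = (sigma·I) / M.
Convert to SI units:
  M = 274 kN·m = 274000 N·m
  sigma = 22.36 MPa = 2.236 × 10⁷ Pa
Substitute:
  y = ((2.236 × 10⁷) × 0.00088) / 274000
  y = 0.07181 m
Final answer: y = 0.07181 m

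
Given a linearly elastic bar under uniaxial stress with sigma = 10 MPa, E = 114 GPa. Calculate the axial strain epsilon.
Model: a linearly elastic bar under uniaxial stress, so epsilon = sigma / E.
Convert to SI units:
  sigma = 10 MPa = 1 × 10⁷ Pa
  E = 114 GPa = 1.14 × 10¹¹ Pa
Substitute:
  epsilon = (1 × 10⁷) / (1.14 × 10¹¹)
  epsilon = 8.772 × 10⁻⁵
Final answer: epsilon = 8.772 × 10⁻⁵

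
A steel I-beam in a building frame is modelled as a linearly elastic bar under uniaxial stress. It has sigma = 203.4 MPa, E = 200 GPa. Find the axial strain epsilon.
Model: a linearly elastic bar under uniaxial stress, so epsilon = sigma / E.
Convert to SI units:
  sigma = 203.4 MPa = 2.034 × 10⁸ Pa
  E = 200 GPa = 2 × 10¹¹ Pa
Substitute:
  epsilon = (2.034 × 10⁸) / (2 × 10¹¹)
  epsilon = 0.001017
Final answer: epsilon = 0.001017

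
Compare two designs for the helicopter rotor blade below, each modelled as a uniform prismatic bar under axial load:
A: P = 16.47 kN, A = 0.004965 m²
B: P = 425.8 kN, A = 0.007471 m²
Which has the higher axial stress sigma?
Model: a uniform prismatic bar under axial load, so sigma = P / A (SI units).
  A: sigma = 16470 / 0.004965 = 3.317 × 10⁶ Pa = 3.317 MPa
  B: sigma = 425800 / 0.007471 = 5.699 × 10⁷ Pa = 56.99 MPa
56.99 MPa > 3.317 MPa, so B is larger.
Final answer: B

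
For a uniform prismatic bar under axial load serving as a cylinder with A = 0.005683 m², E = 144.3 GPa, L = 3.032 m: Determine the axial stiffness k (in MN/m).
Model: a uniform prismatic bar under axial load, so k = (A·E) / L.
Convert to SI units:
  E = 144.3 GPa = 1.443 × 10¹¹ Pa
Substitute:
  k = (0.005683 × (1.443 × 10¹¹)) / 3.032
  k = 2.705 × 10⁸ N/m
Convert: k = 2.705 × 10⁸ N/m = 270.5 MN/m
Final answer: k = 270.5 MN/m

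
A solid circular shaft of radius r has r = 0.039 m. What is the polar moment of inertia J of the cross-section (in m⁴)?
Model: a solid circular shaft of radius r, so J = (π·r^4) / 2.
Substitute:
  J = (π × 0.039^4) / 2
  J = 3.634 × 10⁻⁶ m⁴
Final answer: J = 3.634 × 10⁻⁶ m⁴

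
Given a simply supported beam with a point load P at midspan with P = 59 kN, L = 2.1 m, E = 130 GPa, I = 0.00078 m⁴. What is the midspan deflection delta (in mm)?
Model: a simply supported beam with a point load P at midspan, so delta = (P·L^3) / (48·E·I).
Convert to SI units:
  P = 59 kN = 59000 N
  E = 130 GPa = 1.3 × 10¹¹ Pa
Substitute:
  delta = (59000 × 2.1^3) / (48 × (1.3 × 10¹¹) × 0.00078)
  delta = 0.0001123 m
Convert: delta = 0.0001123 m = 0.1123 mm
Final answer: delta = 0.1123 mm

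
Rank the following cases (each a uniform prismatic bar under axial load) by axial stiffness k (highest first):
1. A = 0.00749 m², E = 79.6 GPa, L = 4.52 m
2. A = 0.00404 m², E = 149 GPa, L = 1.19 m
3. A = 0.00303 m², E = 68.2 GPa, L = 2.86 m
Model: a uniform prismatic bar under axial load, so k = (A·E) / L (SI units).
  Case 1: k = (0.00749 × (7.96 × 10¹⁰)) / 4.52 = 1.319 × 10⁸ N/m = 131.9 MN/m
  Case 2: k = (0.00404 × (1.49 × 10¹¹)) / 1.19 = 5.058 × 10⁸ N/m = 505.8 MN/m
  Case 3: k = (0.00303 × (6.82 × 10¹⁰)) / 2.86 = 7.225 × 10⁷ N/m = 72.25 MN/m
Ordering: 505.8 MN/m (case 2) > 131.9 MN/m (case 1) > 72.25 MN/m (case 3)
Final answer: 2, 1, 3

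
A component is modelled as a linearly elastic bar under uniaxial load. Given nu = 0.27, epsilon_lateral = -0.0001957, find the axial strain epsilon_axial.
Model: a linearly elastic bar under uniaxial load, so epsilon_lateral = -nu·epsilon_axial.
Solve for epsilon_axial: epsilon_axial = -epsilon_lateral / nu.
Substitute:
  epsilon_axial = -(-0.0001957) / 0.27
  epsilon_axial = 0.0007248
Final answer: epsilon_axial = 0.0007248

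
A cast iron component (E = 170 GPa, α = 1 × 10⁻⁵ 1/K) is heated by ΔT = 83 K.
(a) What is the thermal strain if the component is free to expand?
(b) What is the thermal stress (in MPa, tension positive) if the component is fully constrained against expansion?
(a) Free thermal strain ε_th = α·ΔT = (1 × 10⁻⁵) × 83 = 0.00083
(b) Fully constrained, the expansion is suppressed, so σ = -E·α·ΔT. Convert E = 170 GPa = 1.7 × 10¹¹ Pa.
  σ = -(1.7 × 10¹¹) × (1 × 10⁻⁵) × 83 = -1.411 × 10⁸ Pa = -141.1 MPa (compressive)
Final answer: (a) ε_th = 0.00083, (b) σ = -141.1 MPa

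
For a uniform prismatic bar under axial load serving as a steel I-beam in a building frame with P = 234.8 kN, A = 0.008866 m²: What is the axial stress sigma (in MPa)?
Model: a uniform prismatic bar under axial load, so sigma = P / A.
Convert to SI units:
  P = 234.8 kN = 234800 N
Substitute:
  sigma = 234800 / 0.008866
  sigma = 2.648 × 10⁷ Pa
Convert: sigma = 2.648 × 10⁷ Pa = 26.48 MPa
Final answer: sigma = 26.48 MPa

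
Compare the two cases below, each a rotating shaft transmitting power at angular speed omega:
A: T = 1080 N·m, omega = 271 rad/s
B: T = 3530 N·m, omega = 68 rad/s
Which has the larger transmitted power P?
Model: a rotating shaft transmitting power at angular speed omega, so P = T·omega (SI units).
  A: P = 1080 × 271 = 292700 W = 292.7 kW
  B: P = 3530 × 68 = 240000 W = 240 kW
292.7 kW > 240 kW, so A is larger.
Final answer: A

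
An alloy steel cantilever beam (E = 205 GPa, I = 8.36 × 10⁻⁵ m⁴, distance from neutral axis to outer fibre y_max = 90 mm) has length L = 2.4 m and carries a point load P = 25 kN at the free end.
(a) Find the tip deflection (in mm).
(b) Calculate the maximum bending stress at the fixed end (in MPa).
(a) Tip deflection of a cantilever with an end point load: δ = P·L^3 / (3·E·I). Convert P = 25 kN = 25000 N, E = 205 GPa = 2.05 × 10¹¹ Pa.
  δ = (25000 × 2.4^3) / (3 × (2.05 × 10¹¹) × (8.36 × 10⁻⁵)) = 0.006722 m = 6.722 mm
(b) Maximum bending moment at the fixed end: M = P·L = 25000 × 2.4 = 60000 N·m. Convert y_max = 90 mm = 0.09 m.
  σ = M·y_max / I = (60000 × 0.09) / (8.36 × 10⁻⁵) = 6.459 × 10⁷ Pa = 64.59 MPa
Final answer: (a) δ = 6.722 mm, (b) σ = 64.59 MPa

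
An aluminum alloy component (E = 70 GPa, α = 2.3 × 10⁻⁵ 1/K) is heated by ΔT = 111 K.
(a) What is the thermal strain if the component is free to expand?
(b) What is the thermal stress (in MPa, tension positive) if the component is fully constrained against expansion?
(a) Free thermal strain ε_th = α·ΔT = (2.3 × 10⁻⁵) × 111 = 0.002553
(b) Fully constrained, the expansion is suppressed, so σ = -E·α·ΔT. Convert E = 70 GPa = 7 × 10¹⁰ Pa.
  σ = -(7 × 10¹⁰) × (2.3 × 10⁻⁵) × 111 = -1.787 × 10⁸ Pa = -178.7 MPa (compressive)
Final answer: (a) ε_th = 0.002553, (b) σ = -178.7 MPa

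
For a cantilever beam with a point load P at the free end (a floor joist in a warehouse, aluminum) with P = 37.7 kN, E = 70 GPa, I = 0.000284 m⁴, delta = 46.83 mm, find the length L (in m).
Model: a cantilever beam with a point load P at the free end, so delta = (P·L^3) / (3·E·I).
Solve for L: L = ((3·delta·E·I) / P)^(1/3).
Convert to SI units:
  P = 37.7 kN = 37700 N
  E = 70 GPa = 7 × 10¹⁰ Pa
  delta = 46.83 mm = 0.04683 m
Substitute:
  L = ((3 × 0.04683 × (7 × 10¹⁰) × 0.000284) / 37700)^(1/3)
  L = 4.2 m
Final answer: L = 4.2 m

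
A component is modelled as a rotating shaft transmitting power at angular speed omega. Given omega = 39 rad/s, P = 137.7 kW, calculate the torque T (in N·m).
Model: a rotating shaft transmitting power at angular speed omega, so P = T·omega.
Solve for T: T = P / omega.
Convert to SI units:
  P = 137.7 kW = 137700 W
Substitute:
  T = 137700 / 39
  T = 3531 N·m
Final answer: T = 3531 N·m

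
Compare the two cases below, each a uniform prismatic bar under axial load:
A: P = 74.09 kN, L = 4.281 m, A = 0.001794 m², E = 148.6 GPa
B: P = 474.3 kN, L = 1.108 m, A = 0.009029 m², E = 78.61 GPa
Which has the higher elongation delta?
Model: a uniform prismatic bar under axial load, so delta = (P·L) / (A·E) (SI units).
  A: delta = (74090 × 4.281) / (0.001794 × (1.486 × 10¹¹)) = 0.00119 m = 1.19 mm
  B: delta = (474300 × 1.108) / (0.009029 × (7.861 × 10¹⁰)) = 0.0007404 m = 0.7404 mm
1.19 mm > 0.7404 mm, so A is larger.
Final answer: A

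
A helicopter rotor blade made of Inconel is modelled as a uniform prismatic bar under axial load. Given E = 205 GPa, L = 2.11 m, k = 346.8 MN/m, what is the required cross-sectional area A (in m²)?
Model: a uniform prismatic bar under axial load, so k = (A·E) / L.
Solve for A: A = (k·L) / E.
Convert to SI units:
  E = 205 GPa = 2.05 × 10¹¹ Pa
  k = 346.8 MN/m = 3.468 × 10⁸ N/m
Substitute:
  A = ((3.468 × 10⁸) × 2.11) / (2.05 × 10¹¹)
  A = 0.00357 m²
Final answer: A = 0.00357 m²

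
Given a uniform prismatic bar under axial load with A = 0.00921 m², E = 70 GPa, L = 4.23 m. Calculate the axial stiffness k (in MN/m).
Model: a uniform prismatic bar under axial load, so k = (A·E) / L.
Convert to SI units:
  E = 70 GPa = 7 × 10¹⁰ Pa
Substitute:
  k = (0.00921 × (7 × 10¹⁰)) / 4.23
  k = 1.524 × 10⁸ N/m
Convert: k = 1.524 × 10⁸ N/m = 152.4 MN/m
Final answer: k = 152.4 MN/m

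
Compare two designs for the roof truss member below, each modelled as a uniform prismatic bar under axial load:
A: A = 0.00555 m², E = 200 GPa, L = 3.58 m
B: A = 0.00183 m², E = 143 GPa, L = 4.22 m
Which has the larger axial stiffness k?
Model: a uniform prismatic bar under axial load, so k = (A·E) / L (SI units).
  A: k = (0.00555 × (2 × 10¹¹)) / 3.58 = 3.101 × 10⁸ N/m = 310.1 MN/m
  B: k = (0.00183 × (1.43 × 10¹¹)) / 4.22 = 6.201 × 10⁷ N/m = 62.01 MN/m
310.1 MN/m > 62.01 MN/m, so A is larger.
Final answer: A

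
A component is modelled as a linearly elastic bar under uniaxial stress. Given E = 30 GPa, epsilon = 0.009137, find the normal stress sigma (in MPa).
Model: a linearly elastic bar under uniaxial stress, so epsilon = sigma / E.
Solve for sigma: sigma = epsilon·E.
Convert to SI units:
  E = 30 GPa = 3 × 10¹⁰ Pa
Substitute:
  sigma = 0.009137 × (3 × 10¹⁰)
  sigma = 2.741 × 10⁸ Pa
Convert: sigma = 2.741 × 10⁸ Pa = 274.1 MPa
Final answer: sigma = 274.1 MPa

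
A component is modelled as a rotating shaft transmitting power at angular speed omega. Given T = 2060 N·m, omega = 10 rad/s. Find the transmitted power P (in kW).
Model: a rotating shaft transmitting power at angular speed omega, so P = T·omega.
Substitute:
  P = 2060 × 10
  P = 20600 W
Convert: P = 20600 W = 20.6 kW
Final answer: P = 20.6 kW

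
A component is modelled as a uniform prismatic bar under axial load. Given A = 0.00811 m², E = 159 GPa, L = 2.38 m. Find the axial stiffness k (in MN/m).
Model: a uniform prismatic bar under axial load, so k = (A·E) / L.
Convert to SI units:
  E = 159 GPa = 1.59 × 10¹¹ Pa
Substitute:
  k = (0.00811 × (1.59 × 10¹¹)) / 2.38
  k = 5.418 × 10⁸ N/m
Convert: k = 5.418 × 10⁸ N/m = 541.8 MN/m
Final answer: k = 541.8 MN/m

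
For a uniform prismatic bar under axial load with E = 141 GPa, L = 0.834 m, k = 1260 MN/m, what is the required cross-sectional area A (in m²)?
Model: a uniform prismatic bar under axial load, so k = (A·E) / L.
Solve for A: A = (k·L) / E.
Convert to SI units:
  E = 141 GPa = 1.41 × 10¹¹ Pa
  k = 1260 MN/m = 1.26 × 10⁹ N/m
Substitute:
  A = ((1.26 × 10⁹) × 0.834) / (1.41 × 10¹¹)
  A = 0.007453 m²
Final answer: A = 0.007453 m²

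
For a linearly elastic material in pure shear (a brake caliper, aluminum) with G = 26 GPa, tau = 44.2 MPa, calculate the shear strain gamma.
Model: a linearly elastic material in pure shear, so tau = G·gamma.
Solve for gamma: gamma = tau / G.
Convert to SI units:
  G = 26 GPa = 2.6 × 10¹⁰ Pa
  tau = 44.2 MPa = 4.42 × 10⁷ Pa
Substitute:
  gamma = (4.42 × 10⁷) / (2.6 × 10¹⁰)
  gamma = 0.0017
Final answer: gamma = 0.0017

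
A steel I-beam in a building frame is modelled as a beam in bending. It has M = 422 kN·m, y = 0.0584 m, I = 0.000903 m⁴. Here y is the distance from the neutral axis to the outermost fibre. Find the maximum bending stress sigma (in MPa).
Model: a beam in bending, so sigma = (M·y) / I.
Convert to SI units:
  M = 422 kN·m = 422000 N·m
Substitute:
  sigma = (422000 × 0.0584) / 0.000903
  sigma = 2.729 × 10⁷ Pa
Convert: sigma = 2.729 × 10⁷ Pa = 27.29 MPa
Final answer: sigma = 27.29 MPa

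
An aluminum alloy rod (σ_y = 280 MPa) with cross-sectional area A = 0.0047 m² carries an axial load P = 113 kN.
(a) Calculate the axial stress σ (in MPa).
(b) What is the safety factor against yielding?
(a) Axial stress σ = P/A. Convert P = 113 kN = 113000 N.
  σ = 113000 / 0.0047 = 2.404 × 10⁷ Pa = 24.04 MPa
(b) Safety factor SF = σ_y/σ = 280 / 24.04 = 11.65
Final answer: (a) σ = 24.04 MPa, (b) SF = 11.65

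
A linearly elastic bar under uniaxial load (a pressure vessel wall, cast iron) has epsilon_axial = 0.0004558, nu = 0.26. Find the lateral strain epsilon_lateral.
Model: a linearly elastic bar under uniaxial load, so epsilon_lateral = -nu·epsilon_axial.
Substitute:
  epsilon_lateral = -(0.26 × 0.0004558)
  epsilon_lateral = -0.0001185
Final answer: epsilon_lateral = -0.0001185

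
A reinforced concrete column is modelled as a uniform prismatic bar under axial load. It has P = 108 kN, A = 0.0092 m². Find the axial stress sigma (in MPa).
Model: a uniform prismatic bar under axial load, so sigma = P / A.
Convert to SI units:
  P = 108 kN = 108000 N
Substitute:
  sigma = 108000 / 0.0092
  sigma = 1.174 × 10⁷ Pa
Convert: sigma = 1.174 × 10⁷ Pa = 11.74 MPa
Final answer: sigma = 11.74 MPa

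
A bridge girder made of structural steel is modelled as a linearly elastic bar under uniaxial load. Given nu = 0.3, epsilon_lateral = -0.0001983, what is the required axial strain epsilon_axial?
Model: a linearly elastic bar under uniaxial load, so epsilon_lateral = -nu·epsilon_axial.
Solve for epsilon_axial: epsilon_axial = -epsilon_lateral / nu.
Substitute:
  epsilon_axial = -(-0.0001983) / 0.3
  epsilon_axial = 0.000661
Final answer: epsilon_axial = 0.000661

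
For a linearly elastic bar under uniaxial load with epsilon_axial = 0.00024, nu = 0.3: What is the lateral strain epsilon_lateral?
Model: a linearly elastic bar under uniaxial load, so epsilon_lateral = -nu·epsilon_axial.
Substitute:
  epsilon_lateral = -(0.3 × 0.00024)
  epsilon_lateral = -7.2 × 10⁻⁵
Final answer: epsilon_lateral = -7.2 × 10⁻⁵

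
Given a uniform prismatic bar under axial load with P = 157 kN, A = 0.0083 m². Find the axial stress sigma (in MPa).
Model: a uniform prismatic bar under axial load, so sigma = P / A.
Convert to SI units:
  P = 157 kN = 157000 N
Substitute:
  sigma = 157000 / 0.0083
  sigma = 1.892 × 10⁷ Pa
Convert: sigma = 1.892 × 10⁷ Pa = 18.92 MPa
Final answer: sigma = 18.92 MPa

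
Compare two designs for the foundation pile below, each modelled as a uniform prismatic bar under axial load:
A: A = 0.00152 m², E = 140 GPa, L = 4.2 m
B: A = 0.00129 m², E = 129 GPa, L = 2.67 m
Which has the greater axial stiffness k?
Model: a uniform prismatic bar under axial load, so k = (A·E) / L (SI units).
  A: k = (0.00152 × (1.4 × 10¹¹)) / 4.2 = 5.067 × 10⁷ N/m = 50.67 MN/m
  B: k = (0.00129 × (1.29 × 10¹¹)) / 2.67 = 6.233 × 10⁷ N/m = 62.33 MN/m
62.33 MN/m > 50.67 MN/m, so B is larger.
Final answer: B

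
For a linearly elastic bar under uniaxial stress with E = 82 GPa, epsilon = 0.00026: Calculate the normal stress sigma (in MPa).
Model: a linearly elastic bar under uniaxial stress, so sigma = E·epsilon.
Convert to SI units:
  E = 82 GPa = 8.2 × 10¹⁰ Pa
Substitute:
  sigma = (8.2 × 10¹⁰) × 0.00026
  sigma = 2.132 × 10⁷ Pa
Convert: sigma = 2.132 × 10⁷ Pa = 21.32 MPa
Final answer: sigma = 21.32 MPa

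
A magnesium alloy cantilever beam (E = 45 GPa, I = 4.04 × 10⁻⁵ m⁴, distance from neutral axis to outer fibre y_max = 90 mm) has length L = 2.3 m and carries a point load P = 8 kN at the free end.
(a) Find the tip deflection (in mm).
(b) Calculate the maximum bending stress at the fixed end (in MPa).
(a) Tip deflection of a cantilever with an end point load: δ = P·L^3 / (3·E·I). Convert P = 8 kN = 8000 N, E = 45 GPa = 4.5 × 10¹⁰ Pa.
  δ = (8000 × 2.3^3) / (3 × (4.5 × 10¹⁰) × (4.04 × 10⁻⁵)) = 0.01785 m = 17.85 mm
(b) Maximum bending moment at the fixed end: M = P·L = 8000 × 2.3 = 18400 N·m. Convert y_max = 90 mm = 0.09 m.
  σ = M·y_max / I = (18400 × 0.09) / (4.04 × 10⁻⁵) = 4.099 × 10⁷ Pa = 40.99 MPa
Final answer: (a) δ = 17.85 mm, (b) σ = 40.99 MPa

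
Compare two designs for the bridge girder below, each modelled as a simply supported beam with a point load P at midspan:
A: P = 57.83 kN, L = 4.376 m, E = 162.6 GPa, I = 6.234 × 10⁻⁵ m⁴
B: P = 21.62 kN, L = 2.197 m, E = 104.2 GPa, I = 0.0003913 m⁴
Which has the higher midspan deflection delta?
Model: a simply supported beam with a point load P at midspan, so delta = (P·L^3) / (48·E·I) (SI units).
  A: delta = (57830 × 4.376^3) / (48 × (1.626 × 10¹¹) × (6.234 × 10⁻⁵)) = 0.00996 m = 9.96 mm
  B: delta = (21620 × 2.197^3) / (48 × (1.042 × 10¹¹) × 0.0003913) = 0.0001171 m = 0.1171 mm
9.96 mm > 0.1171 mm, so A is larger.
Final answer: A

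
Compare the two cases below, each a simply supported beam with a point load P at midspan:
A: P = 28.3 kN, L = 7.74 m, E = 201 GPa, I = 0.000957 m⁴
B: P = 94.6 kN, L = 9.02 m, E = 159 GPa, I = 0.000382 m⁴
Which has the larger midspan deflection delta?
Model: a simply supported beam with a point load P at midspan, so delta = (P·L^3) / (48·E·I) (SI units).
  A: delta = (28300 × 7.74^3) / (48 × (2.01 × 10¹¹) × 0.000957) = 0.001421 m = 1.421 mm
  B: delta = (94600 × 9.02^3) / (48 × (1.59 × 10¹¹) × 0.000382) = 0.02381 m = 23.81 mm
23.81 mm > 1.421 mm, so B is larger.
Final answer: B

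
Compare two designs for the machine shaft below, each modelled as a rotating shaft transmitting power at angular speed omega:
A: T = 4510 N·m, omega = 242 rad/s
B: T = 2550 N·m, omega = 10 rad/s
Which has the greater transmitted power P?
Model: a rotating shaft transmitting power at angular speed omega, so P = T·omega (SI units).
  A: P = 4510 × 242 = 1.091 × 10⁶ W = 1091 kW
  B: P = 2550 × 10 = 25500 W = 25.5 kW
1091 kW > 25.5 kW, so A is larger.
Final answer: A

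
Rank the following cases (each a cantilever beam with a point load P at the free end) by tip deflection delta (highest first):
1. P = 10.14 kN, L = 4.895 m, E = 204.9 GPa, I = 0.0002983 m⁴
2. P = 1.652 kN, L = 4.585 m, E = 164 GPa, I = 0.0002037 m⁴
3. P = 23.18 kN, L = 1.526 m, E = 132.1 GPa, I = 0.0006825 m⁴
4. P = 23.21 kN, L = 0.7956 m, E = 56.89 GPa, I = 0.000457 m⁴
Model: a cantilever beam with a point load P at the free end, so delta = (P·L^3) / (3·E·I) (SI units).
  Case 1: delta = (10140 × 4.895^3) / (3 × (2.049 × 10¹¹) × 0.0002983) = 0.006486 m = 6.486 mm
  Case 2: delta = (1652 × 4.585^3) / (3 × (1.64 × 10¹¹) × 0.0002037) = 0.001589 m = 1.589 mm
  Case 3: delta = (23180 × 1.526^3) / (3 × (1.321 × 10¹¹) × 0.0006825) = 0.0003045 m = 0.3045 mm
  Case 4: delta = (23210 × 0.7956^3) / (3 × (5.689 × 10¹⁰) × 0.000457) = 0.0001499 m = 0.1499 mm
Ordering: 6.486 mm (case 1) > 1.589 mm (case 2) > 0.3045 mm (case 3) > 0.1499 mm (case 4)
Final answer: 1, 2, 3, 4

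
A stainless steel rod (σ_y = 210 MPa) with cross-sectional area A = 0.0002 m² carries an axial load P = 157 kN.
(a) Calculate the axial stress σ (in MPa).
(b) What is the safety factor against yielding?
(a) Axial stress σ = P/A. Convert P = 157 kN = 157000 N.
  σ = 157000 / 0.0002 = 7.85 × 10⁸ Pa = 785 MPa
(b) Safety factor SF = σ_y/σ = 210 / 785 = 0.2675
Final answer: (a) σ = 785 MPa, (b) SF = 0.2675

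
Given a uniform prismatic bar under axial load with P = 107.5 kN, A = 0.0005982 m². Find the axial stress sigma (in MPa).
Model: a uniform prismatic bar under axial load, so sigma = P / A.
Convert to SI units:
  P = 107.5 kN = 107500 N
Substitute:
  sigma = 107500 / 0.0005982
  sigma = 1.797 × 10⁸ Pa
Convert: sigma = 1.797 × 10⁸ Pa = 179.7 MPa
Final answer: sigma = 179.7 MPa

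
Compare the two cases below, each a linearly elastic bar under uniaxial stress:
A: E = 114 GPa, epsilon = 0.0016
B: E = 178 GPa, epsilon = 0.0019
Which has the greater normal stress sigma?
Model: a linearly elastic bar under uniaxial stress, so sigma = E·epsilon (SI units).
  A: sigma = (1.14 × 10¹¹) × 0.0016 = 1.824 × 10⁸ Pa = 182.4 MPa
  B: sigma = (1.78 × 10¹¹) × 0.0019 = 3.382 × 10⁸ Pa = 338.2 MPa
338.2 MPa > 182.4 MPa, so B is larger.
Final answer: B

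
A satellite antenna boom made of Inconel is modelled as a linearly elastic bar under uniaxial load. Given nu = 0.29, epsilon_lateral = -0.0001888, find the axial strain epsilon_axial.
Model: a linearly elastic bar under uniaxial load, so epsilon_lateral = -nu·epsilon_axial.
Solve for epsilon_axial: epsilon_axial = -epsilon_lateral / nu.
Substitute:
  epsilon_axial = -(-0.0001888) / 0.29
  epsilon_axial = 0.000651
Final answer: epsilon_axial = 0.000651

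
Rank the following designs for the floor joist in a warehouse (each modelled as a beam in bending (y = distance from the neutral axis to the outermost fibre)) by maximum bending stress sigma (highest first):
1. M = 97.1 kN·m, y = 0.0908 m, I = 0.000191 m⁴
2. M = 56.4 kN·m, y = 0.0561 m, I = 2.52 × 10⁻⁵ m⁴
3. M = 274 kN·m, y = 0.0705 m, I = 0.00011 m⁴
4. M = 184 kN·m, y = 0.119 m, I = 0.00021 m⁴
Model: a beam in bending (y = distance from the neutral axis to the outermost fibre), so sigma = (M·y) / I (SI units).
  Case 1: sigma = (97100 × 0.0908) / 0.000191 = 4.616 × 10⁷ Pa = 46.16 MPa
  Case 2: sigma = (56400 × 0.0561) / (2.52 × 10⁻⁵) = 1.256 × 10⁸ Pa = 125.6 MPa
  Case 3: sigma = (274000 × 0.0705) / 0.00011 = 1.756 × 10⁸ Pa = 175.6 MPa
  Case 4: sigma = (184000 × 0.119) / 0.00021 = 1.043 × 10⁸ Pa = 104.3 MPa
Ordering: 175.6 MPa (case 3) > 125.6 MPa (case 2) > 104.3 MPa (case 4) > 46.16 MPa (case 1)
Final answer: 3, 2, 4, 1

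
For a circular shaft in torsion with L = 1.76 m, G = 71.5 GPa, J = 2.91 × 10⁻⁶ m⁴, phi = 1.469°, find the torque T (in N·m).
Model: a circular shaft in torsion, so phi = (T·L) / (G·J).
Solve for T: T = (phi·G·J) / L.
Convert to SI units:
  G = 71.5 GPa = 7.15 × 10¹⁰ Pa
  phi = 1.469° = 0.02564 rad
Substitute:
  T = (0.02564 × (7.15 × 10¹⁰) × (2.91 × 10⁻⁶)) / 1.76
  T = 3031 N·m
Final answer: T = 3031 N·m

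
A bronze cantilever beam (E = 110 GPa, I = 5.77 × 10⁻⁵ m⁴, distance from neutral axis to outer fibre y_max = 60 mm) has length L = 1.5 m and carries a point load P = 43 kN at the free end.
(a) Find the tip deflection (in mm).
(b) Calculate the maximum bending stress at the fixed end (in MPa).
(a) Tip deflection of a cantilever with an end point load: δ = P·L^3 / (3·E·I). Convert P = 43 kN = 43000 N, E = 110 GPa = 1.1 × 10¹¹ Pa.
  δ = (43000 × 1.5^3) / (3 × (1.1 × 10¹¹) × (5.77 × 10⁻⁵)) = 0.007622 m = 7.622 mm
(b) Maximum bending moment at the fixed end: M = P·L = 43000 × 1.5 = 64500 N·m. Convert y_max = 60 mm = 0.06 m.
  σ = M·y_max / I = (64500 × 0.06) / (5.77 × 10⁻⁵) = 6.707 × 10⁷ Pa = 67.07 MPa
Final answer: (a) δ = 7.622 mm, (b) σ = 67.07 MPa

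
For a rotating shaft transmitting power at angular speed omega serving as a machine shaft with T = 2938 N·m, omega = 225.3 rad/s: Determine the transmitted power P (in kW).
Model: a rotating shaft transmitting power at angular speed omega, so P = T·omega.
Substitute:
  P = 2938 × 225.3
  P = 661900 W
Convert: P = 661900 W = 661.9 kW
Final answer: P = 661.9 kW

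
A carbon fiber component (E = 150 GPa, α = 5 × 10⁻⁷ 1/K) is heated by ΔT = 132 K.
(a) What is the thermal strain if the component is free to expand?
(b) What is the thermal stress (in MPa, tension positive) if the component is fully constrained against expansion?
(a) Free thermal strain ε_th = α·ΔT = (5 × 10⁻⁷) × 132 = 6.6 × 10⁻⁵
(b) Fully constrained, the expansion is suppressed, so σ = -E·α·ΔT. Convert E = 150 GPa = 1.5 × 10¹¹ Pa.
  σ = -(1.5 × 10¹¹) × (5 × 10⁻⁷) × 132 = -9.9 × 10⁶ Pa = -9.9 MPa (compressive)
Final answer: (a) ε_th = 6.6 × 10⁻⁵, (b) σ = -9.9 MPa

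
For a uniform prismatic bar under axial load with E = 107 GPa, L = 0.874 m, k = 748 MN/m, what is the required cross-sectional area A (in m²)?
Model: a uniform prismatic bar under axial load, so k = (A·E) / L.
Solve for A: A = (k·L) / E.
Convert to SI units:
  E = 107 GPa = 1.07 × 10¹¹ Pa
  k = 748 MN/m = 7.48 × 10⁸ N/m
Substitute:
  A = ((7.48 × 10⁸) × 0.874) / (1.07 × 10¹¹)
  A = 0.00611 m²
Final answer: A = 0.00611 m²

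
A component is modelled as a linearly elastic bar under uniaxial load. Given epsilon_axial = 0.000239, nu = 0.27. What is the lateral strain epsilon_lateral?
Model: a linearly elastic bar under uniaxial load, so epsilon_lateral = -nu·epsilon_axial.
Substitute:
  epsilon_lateral = -(0.27 × 0.000239)
  epsilon_lateral = -6.453 × 10⁻⁵
Final answer: epsilon_lateral = -6.453 × 10⁻⁵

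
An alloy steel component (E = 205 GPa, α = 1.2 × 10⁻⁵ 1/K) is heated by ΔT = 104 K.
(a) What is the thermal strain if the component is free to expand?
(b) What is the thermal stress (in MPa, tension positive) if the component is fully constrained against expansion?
(a) Free thermal strain ε_th = α·ΔT = (1.2 × 10⁻⁵) × 104 = 0.001248
(b) Fully constrained, the expansion is suppressed, so σ = -E·α·ΔT. Convert E = 205 GPa = 2.05 × 10¹¹ Pa.
  σ = -(2.05 × 10¹¹) × (1.2 × 10⁻⁵) × 104 = -2.558 × 10⁸ Pa = -255.8 MPa (compressive)
Final answer: (a) ε_th = 0.001248, (b) σ = -255.8 MPa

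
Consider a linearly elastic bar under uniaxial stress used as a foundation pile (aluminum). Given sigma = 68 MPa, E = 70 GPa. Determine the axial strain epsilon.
Model: a linearly elastic bar under uniaxial stress, so epsilon = sigma / E.
Convert to SI units:
  sigma = 68 MPa = 6.8 × 10⁷ Pa
  E = 70 GPa = 7 × 10¹⁰ Pa
Substitute:
  epsilon = (6.8 × 10⁷) / (7 × 10¹⁰)
  epsilon = 0.0009714
Final answer: epsilon = 0.0009714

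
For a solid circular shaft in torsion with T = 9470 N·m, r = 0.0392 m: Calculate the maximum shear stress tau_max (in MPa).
Model: a solid circular shaft in torsion, so tau_max = (2·T) / (π·r^3).
Substitute:
  tau_max = (2 × 9470) / (π × 0.0392^3)
  tau_max = 1.001 × 10⁸ Pa
Convert: tau_max = 1.001 × 10⁸ Pa = 100.1 MPa
Final answer: tau_max = 100.1 MPa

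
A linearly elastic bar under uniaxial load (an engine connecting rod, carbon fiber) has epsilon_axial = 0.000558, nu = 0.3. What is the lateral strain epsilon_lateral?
Model: a linearly elastic bar under uniaxial load, so epsilon_lateral = -nu·epsilon_axial.
Substitute:
  epsilon_lateral = -(0.3 × 0.000558)
  epsilon_lateral = -0.0001674
Final answer: epsilon_lateral = -0.0001674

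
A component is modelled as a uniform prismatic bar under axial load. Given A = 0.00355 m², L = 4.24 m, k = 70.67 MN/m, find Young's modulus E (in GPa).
Model: a uniform prismatic bar under axial load, so k = (A·E) / L.
Solve for E: E = (k·L) / A.
Convert to SI units:
  k = 70.67 MN/m = 7.067 × 10⁷ N/m
Substitute:
  E = ((7.067 × 10⁷) × 4.24) / 0.00355
  E = 8.441 × 10¹⁰ Pa
Convert: E = 8.441 × 10¹⁰ Pa = 84.41 GPa
Final answer: E = 84.41 GPa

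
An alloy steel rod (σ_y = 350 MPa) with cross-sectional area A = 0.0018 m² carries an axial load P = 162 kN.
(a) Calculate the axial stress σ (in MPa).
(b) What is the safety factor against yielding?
(a) Axial stress σ = P/A. Convert P = 162 kN = 162000 N.
  σ = 162000 / 0.0018 = 9 × 10⁷ Pa = 90 MPa
(b) Safety factor SF = σ_y/σ = 350 / 90 = 3.889
Final answer: (a) σ = 90 MPa, (b) SF = 3.889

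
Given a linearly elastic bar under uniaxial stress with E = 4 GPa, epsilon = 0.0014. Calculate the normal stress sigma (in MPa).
Model: a linearly elastic bar under uniaxial stress, so sigma = E·epsilon.
Convert to SI units:
  E = 4 GPa = 4 × 10⁹ Pa
Substitute:
  sigma = (4 × 10⁹) × 0.0014
  sigma = 5.6 × 10⁶ Pa
Convert: sigma = 5.6 × 10⁶ Pa = 5.6 MPa
Final answer: sigma = 5.6 MPa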